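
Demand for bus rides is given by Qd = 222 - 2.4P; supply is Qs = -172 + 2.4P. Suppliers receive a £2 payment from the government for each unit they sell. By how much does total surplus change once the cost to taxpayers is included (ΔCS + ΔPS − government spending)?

Net change in total surplus = -£2.4

Pre-subsidy: 222 - 2.4P = -172 + 2.4P gives P* = 985/12, Q* = 25.
With the subsidy, sellers receive Ps = Pb + 2 for each unit, where Pb is the price buyers pay.
Supply in terms of Pb becomes Qs = -172 + 2.4(Pb + 2) = -167.2 + 2.4Pb. Setting this equal to demand: 222 - 2.4Pb = -167.2 + 2.4Pb, so Pb = 973/12.
Sellers receive Ps = 973/12 + 2 = 997/12; Q' = 222 − 2.4·(973/12) = 27.4.
ΔCS = ½(25 + 27.4)(985/12 − 973/12) = 26.2; ΔPS = ½(25 + 27.4)(997/12 − 985/12) = 26.2.
Government spending = 2 × 27.4 = 54.8.
Net change = 26.2 + 26.2 − 54.8 = -2.4. The loss equals the DWL triangle ½·2·2.4.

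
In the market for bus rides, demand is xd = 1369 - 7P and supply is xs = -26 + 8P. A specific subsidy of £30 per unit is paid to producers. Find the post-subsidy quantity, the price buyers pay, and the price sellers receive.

x' = 830; buyers pay £77; sellers receive £107

Pre-subsidy: 1369 - 7P = -26 + 8P gives P* = 93, x* = 718.
With the subsidy, sellers receive Ps = Pb + 30 for each unit, where Pb is the price buyers pay.
Supply in terms of Pb becomes xs = -26 + 8(Pb + 30) = 214 + 8Pb. Setting this equal to demand: 1369 - 7Pb = 214 + 8Pb, so Pb = 77.
Sellers receive Ps = 77 + 30 = 107; x' = 1369 − 7·77 = 830.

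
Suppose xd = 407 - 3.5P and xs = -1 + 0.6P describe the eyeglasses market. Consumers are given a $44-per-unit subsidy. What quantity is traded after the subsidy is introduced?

Pre-subsidy: 407 - 3.5P = -1 + 0.6P gives P* = 4080/41, x* = 2407/41.
With the rebate, buyers effectively pay Pb = Ps − 44, where Ps is the price sellers receive.
Demand in terms of Ps becomes xd = 407 − 3.5(Ps − 44) = 561 - 3.5Ps. Setting this equal to supply: 561 - 3.5Ps = -1 + 0.6Ps, so Ps = 5620/41.
Buyers pay Pb = 5620/41 − 44 = 3816/41; x' = -1 + 0.6·(5620/41) = 3331/41.

x' = 3331/41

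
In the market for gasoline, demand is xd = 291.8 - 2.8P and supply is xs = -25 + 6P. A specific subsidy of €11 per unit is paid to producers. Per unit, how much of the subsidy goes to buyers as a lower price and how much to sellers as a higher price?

Buyers gain €7.5 per unit; sellers gain €3.5 per unit

Pre-subsidy: 291.8 - 2.8P = -25 + 6P gives P* = 36, x* = 191.
With the subsidy, sellers receive Ps = Pb + 11 for each unit, where Pb is the price buyers pay.
Supply in terms of Pb becomes xs = -25 + 6(Pb + 11) = 41 + 6Pb. Setting this equal to demand: 291.8 - 2.8Pb = 41 + 6Pb, so Pb = 28.5.
Sellers receive Ps = 28.5 + 11 = 39.5; x' = 291.8 − 2.8·28.5 = 212.
Buyers' price falls by P* − Pb = 36 − 28.5 = 7.5; sellers' price rises by Ps − P* = 39.5 − 36 = 3.5.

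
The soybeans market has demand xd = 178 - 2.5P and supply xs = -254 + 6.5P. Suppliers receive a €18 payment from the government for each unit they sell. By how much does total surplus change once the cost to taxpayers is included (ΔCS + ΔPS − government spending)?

Pre-subsidy: 178 - 2.5P = -254 + 6.5P gives P* = 48, x* = 58.
With the subsidy, sellers receive Ps = Pb + 18 for each unit, where Pb is the price buyers pay.
Supply in terms of Pb becomes xs = -254 + 6.5(Pb + 18) = -137 + 6.5Pb. Setting this equal to demand: 178 - 2.5Pb = -137 + 6.5Pb, so Pb = 35.
Sellers receive Ps = 35 + 18 = 53; x' = 178 − 2.5·35 = 90.5.
ΔCS = ½(58 + 90.5)(48 − 35) = 965.25; ΔPS = ½(58 + 90.5)(53 − 48) = 371.25.
Government spending = 18 × 90.5 = 1629.
Net change = 965.25 + 371.25 − 1629 = -292.5. The loss equals the DWL triangle ½·18·32.5.

Net change in total surplus = -€292.5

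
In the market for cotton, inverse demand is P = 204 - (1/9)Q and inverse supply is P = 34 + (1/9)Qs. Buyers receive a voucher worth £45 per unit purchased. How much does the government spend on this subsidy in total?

Pre-subsidy: 204 - (1/9)Q = 34 + (1/9)Q gives Q* = 765 and P* = 119.
With the rebate, buyers effectively pay Pb = Ps − 45, where Ps is the price sellers receive.
On the curves, Pb = 204 - (1/9)Q and Ps = 34 + (1/9)Q; the wedge Ps − Pb = 45 gives 34 + (1/9)Q − (204 - (1/9)Q) = 45, so Q' = 967.5.
Then Pb = 204 − (1/9)·967.5 = 96.5 and Ps = 34 + (1/9)·967.5 = 141.5.
Government outlay = subsidy × quantity = 45 × 967.5 = 43537.5.

Government cost = £43537.5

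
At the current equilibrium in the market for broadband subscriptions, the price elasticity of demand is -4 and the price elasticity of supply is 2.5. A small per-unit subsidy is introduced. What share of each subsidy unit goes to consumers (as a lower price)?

Consumer share = 5/13

For a small subsidy around the equilibrium, the benefit split depends on the relative slopes, which at a point are proportional to the elasticities.
Buyer share = εs/(εs + |εd|) = 2.5/(2.5 + 4) = 5/13; seller share = |εd|/(εs + |εd|) = 8/13.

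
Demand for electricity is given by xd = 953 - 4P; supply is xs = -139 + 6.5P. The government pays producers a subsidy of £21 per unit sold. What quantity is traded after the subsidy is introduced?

x' = 589

Pre-subsidy: 953 - 4P = -139 + 6.5P gives P* = 104, x* = 537.
With the subsidy, sellers receive Ps = Pb + 21 for each unit, where Pb is the price buyers pay.
Supply in terms of Pb becomes xs = -139 + 6.5(Pb + 21) = -2.5 + 6.5Pb. Setting this equal to demand: 953 - 4Pb = -2.5 + 6.5Pb, so Pb = 91.
Sellers receive Ps = 91 + 21 = 112; x' = 953 − 4·91 = 589.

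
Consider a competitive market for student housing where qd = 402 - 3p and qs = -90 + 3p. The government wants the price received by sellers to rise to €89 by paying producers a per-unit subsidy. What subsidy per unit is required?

At a seller price of 89, quantity supplied is -90 + 3·89 = 177.
Buyers absorb 177 only when they pay pb with 402 − 3·pb = 177, i.e. pb = 75.
s = ps − pb = 89 − 75 = 14.

Required subsidy s = €14 per unit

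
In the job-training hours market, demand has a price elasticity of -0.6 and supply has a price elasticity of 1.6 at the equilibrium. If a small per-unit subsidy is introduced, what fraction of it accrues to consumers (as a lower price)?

For a small subsidy around the equilibrium, the benefit split depends on the relative slopes, which at a point are proportional to the elasticities.
Buyer share = εs/(εs + |εd|) = 1.6/(1.6 + 0.6) = 8/11; seller share = |εd|/(εs + |εd|) = 3/11.

Consumer share = 8/11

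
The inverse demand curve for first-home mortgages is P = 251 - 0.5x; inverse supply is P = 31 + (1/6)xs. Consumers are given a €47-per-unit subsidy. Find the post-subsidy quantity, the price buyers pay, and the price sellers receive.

Pre-subsidy: 251 - 0.5x = 31 + (1/6)x gives x* = 330 and P* = 86.
With the rebate, buyers effectively pay Pb = Ps − 47, where Ps is the price sellers receive.
On the curves, Pb = 251 - 0.5x and Ps = 31 + (1/6)x; the wedge Ps − Pb = 47 gives 31 + (1/6)x − (251 - 0.5x) = 47, so x' = 400.5.
Then Pb = 251 − 0.5·400.5 = 50.75 and Ps = 31 + (1/6)·400.5 = 97.75.

x' = 400.5; buyers pay €50.75; sellers receive €97.75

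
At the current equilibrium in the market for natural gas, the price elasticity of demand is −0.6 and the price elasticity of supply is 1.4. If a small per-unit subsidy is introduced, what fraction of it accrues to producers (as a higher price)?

Producer share = 0.3

For a small subsidy around the equilibrium, the benefit split depends on the relative slopes, which at a point are proportional to the elasticities.
Buyer share = εs/(εs + |εd|) = 1.4/(1.4 + 0.6) = 0.7; seller share = |εd|/(εs + |εd|) = 0.3.
So producers capture 0.3 of the subsidy.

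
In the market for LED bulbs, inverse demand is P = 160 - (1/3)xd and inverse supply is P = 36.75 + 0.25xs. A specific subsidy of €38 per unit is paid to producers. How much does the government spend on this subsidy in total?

Government cost = 73530/7

Pre-subsidy: 160 - (1/3)x = 36.75 + 0.25x gives x* = 1479/7 and P* = 627/7.
With the subsidy, sellers receive Ps = Pb + 38 for each unit, where Pb is the price buyers pay.
On the curves, Pb = 160 - (1/3)x and Ps = 36.75 + 0.25x; the wedge Ps − Pb = 38 gives 36.75 + 0.25x − (160 - (1/3)x) = 38, so x' = 1935/7.
Then Pb = 160 − (1/3)·(1935/7) = 475/7 and Ps = 36.75 + 0.25·(1935/7) = 741/7.
Government outlay = subsidy × quantity = 38 × 1935/7 = 73530/7.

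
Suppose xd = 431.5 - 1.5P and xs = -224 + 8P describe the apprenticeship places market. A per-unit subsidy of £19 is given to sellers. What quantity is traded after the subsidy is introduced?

Pre-subsidy: 431.5 - 1.5P = -224 + 8P gives P* = 69, x* = 328.
With the subsidy, sellers receive Ps = Pb + 19 for each unit, where Pb is the price buyers pay.
Supply in terms of Pb becomes xs = -224 + 8(Pb + 19) = -72 + 8Pb. Setting this equal to demand: 431.5 - 1.5Pb = -72 + 8Pb, so Pb = 53.
Sellers receive Ps = 53 + 19 = 72; x' = 431.5 − 1.5·53 = 352.

x' = 352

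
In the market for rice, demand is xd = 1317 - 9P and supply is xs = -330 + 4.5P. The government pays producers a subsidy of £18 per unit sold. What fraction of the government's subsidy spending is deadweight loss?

DWL / government spending = 9/91

Pre-subsidy: 1317 - 9P = -330 + 4.5P gives P* = 122, x* = 219.
With the subsidy, sellers receive Ps = Pb + 18 for each unit, where Pb is the price buyers pay.
Supply in terms of Pb becomes xs = -330 + 4.5(Pb + 18) = -249 + 4.5Pb. Setting this equal to demand: 1317 - 9Pb = -249 + 4.5Pb, so Pb = 116.
Sellers receive Ps = 116 + 18 = 134; x' = 1317 − 9·116 = 273.
ΔCS = ½(219 + 273)(122 − 116) = 1476; ΔPS = ½(219 + 273)(134 − 122) = 2952.
Government spending = 18 × 273 = 4914.
DWL = ½ × 18 × (273 − 219) = 486; fraction = 486 / 4914 = 9/91.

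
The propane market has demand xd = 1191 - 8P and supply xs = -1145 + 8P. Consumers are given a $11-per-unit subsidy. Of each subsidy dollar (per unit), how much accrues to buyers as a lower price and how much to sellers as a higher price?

Buyers gain $5.5 per unit; sellers gain $5.5 per unit

Pre-subsidy: 1191 - 8P = -1145 + 8P gives P* = 146, x* = 23.
With the rebate, buyers effectively pay Pb = Ps − 11, where Ps is the price sellers receive.
Demand in terms of Ps becomes xd = 1191 − 8(Ps − 11) = 1279 - 8Ps. Setting this equal to supply: 1279 - 8Ps = -1145 + 8Ps, so Ps = 151.5.
Buyers pay Pb = 151.5 − 11 = 140.5; x' = -1145 + 8·151.5 = 67.
Buyers' price falls by P* − Pb = 146 − 140.5 = 5.5; sellers' price rises by Ps − P* = 151.5 − 146 = 5.5.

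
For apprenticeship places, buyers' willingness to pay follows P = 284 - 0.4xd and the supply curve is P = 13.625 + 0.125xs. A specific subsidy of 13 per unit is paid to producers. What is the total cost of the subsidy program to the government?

Government cost = 147355/21

Pre-subsidy: 284 - 0.4x = 13.625 + 0.125x gives x* = 515 and P* = 78.
With the subsidy, sellers receive Ps = Pb + 13 for each unit, where Pb is the price buyers pay.
On the curves, Pb = 284 - 0.4x and Ps = 13.625 + 0.125x; the wedge Ps − Pb = 13 gives 13.625 + 0.125x − (284 - 0.4x) = 13, so x' = 11335/21.
Then Pb = 284 − 0.4·(11335/21) = 1430/21 and Ps = 13.625 + 0.125·(11335/21) = 1703/21.
Government outlay = subsidy × quantity = 13 × 11335/21 = 147355/21.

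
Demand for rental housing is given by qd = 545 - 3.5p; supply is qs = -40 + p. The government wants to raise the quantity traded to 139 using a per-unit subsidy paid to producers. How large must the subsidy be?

Required subsidy s = 63 per unit

At q = 139, invert demand for the buyer price: pb = (545 − 139)/3.5 = 116; invert supply for the seller price: ps = (139 − (-40))/1 = 179.
The subsidy must fill the gap: s = ps − pb = 179 − 116 = 63.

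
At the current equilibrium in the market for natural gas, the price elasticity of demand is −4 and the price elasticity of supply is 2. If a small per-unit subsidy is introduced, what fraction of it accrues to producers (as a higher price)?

Producer share = 2/3

For a small subsidy around the equilibrium, the benefit split depends on the relative slopes, which at a point are proportional to the elasticities.
Buyer share = εs/(εs + |εd|) = 2/(2 + 4) = 1/3; seller share = |εd|/(εs + |εd|) = 2/3.
So producers capture 2/3 of the subsidy.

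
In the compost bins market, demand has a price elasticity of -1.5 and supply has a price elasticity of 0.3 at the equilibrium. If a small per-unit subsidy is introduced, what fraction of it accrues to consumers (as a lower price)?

Consumer share = 1/6

For a small subsidy around the equilibrium, the benefit split depends on the relative slopes, which at a point are proportional to the elasticities.
Buyer share = εs/(εs + |εd|) = 0.3/(0.3 + 1.5) = 1/6; seller share = |εd|/(εs + |εd|) = 5/6.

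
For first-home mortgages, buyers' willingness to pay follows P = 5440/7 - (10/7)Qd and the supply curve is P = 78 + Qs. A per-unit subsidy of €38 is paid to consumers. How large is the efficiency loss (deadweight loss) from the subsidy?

Pre-subsidy: 5440/7 - (10/7)Q = 78 + Q gives Q* = 4894/17 and P* = 6220/17.
With the rebate, buyers effectively pay Pb = Ps − 38, where Ps is the price sellers receive.
On the curves, Pb = 5440/7 - (10/7)Q and Ps = 78 + Q; the wedge Ps − Pb = 38 gives 78 + Q − (5440/7 - (10/7)Q) = 38, so Q' = 5160/17.
Then Pb = 5440/7 − (10/7)·(5160/17) = 5840/17 and Ps = 78 + 1·(5160/17) = 6486/17.
The subsidy expands output by 5160/17 − 4894/17 = 266/17 past the efficient level; on those units the gap between marginal cost and willingness to pay runs from 0 up to 38.
DWL = ½ × 38 × 266/17 = 5054/17.

Deadweight loss = 5054/17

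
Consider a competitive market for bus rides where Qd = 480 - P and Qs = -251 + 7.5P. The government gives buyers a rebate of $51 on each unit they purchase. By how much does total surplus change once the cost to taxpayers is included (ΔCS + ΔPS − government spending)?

Pre-subsidy: 480 - P = -251 + 7.5P gives P* = 86, Q* = 394.
With the rebate, buyers effectively pay Pb = Ps − 51, where Ps is the price sellers receive.
Demand in terms of Ps becomes Qd = 480 − 1(Ps − 51) = 531 - Ps. Setting this equal to supply: 531 - Ps = -251 + 7.5Ps, so Ps = 92.
Buyers pay Pb = 92 − 51 = 41; Q' = -251 + 7.5·92 = 439.
ΔCS = ½(394 + 439)(86 − 41) = 18742.5; ΔPS = ½(394 + 439)(92 − 86) = 2499.
Government spending = 51 × 439 = 22389.
Net change = 18742.5 + 2499 − 22389 = -1147.5. The loss equals the DWL triangle ½·51·45.

Net change in total surplus = -$1147.5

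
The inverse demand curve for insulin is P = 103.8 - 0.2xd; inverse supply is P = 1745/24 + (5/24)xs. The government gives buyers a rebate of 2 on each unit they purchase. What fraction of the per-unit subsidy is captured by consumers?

Pre-subsidy: 103.8 - 0.2x = 1745/24 + (5/24)x gives x* = 533/7 and P* = 620/7.
With the rebate, buyers effectively pay Pb = Ps − 2, where Ps is the price sellers receive.
On the curves, Pb = 103.8 - 0.2x and Ps = 1745/24 + (5/24)x; the wedge Ps − Pb = 2 gives 1745/24 + (5/24)x − (103.8 - 0.2x) = 2, so x' = 3971/49.
Then Pb = 103.8 − 0.2·(3971/49) = 4292/49 and Ps = 1745/24 + (5/24)·(3971/49) = 4390/49.
Buyers' price falls by P* − Pb = 620/7 − 4292/49 = 48/49; sellers' price rises by Ps − P* = 4390/49 − 620/7 = 50/49.
So consumers capture (48/49)/2 = 24/49 of each unit of subsidy.

Consumer share = 24/49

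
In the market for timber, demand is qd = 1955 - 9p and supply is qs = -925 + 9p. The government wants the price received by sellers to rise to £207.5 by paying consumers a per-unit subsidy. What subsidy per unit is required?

Required subsidy s = £95 per unit

At a seller price of 207.5, quantity supplied is -925 + 9·207.5 = 942.5.
Buyers absorb 942.5 only when they pay pb with 1955 − 9·pb = 942.5, i.e. pb = 112.5.
s = ps − pb = 207.5 − 112.5 = 95.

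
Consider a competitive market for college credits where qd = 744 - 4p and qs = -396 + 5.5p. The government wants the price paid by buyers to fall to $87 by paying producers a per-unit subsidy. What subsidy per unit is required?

At a buyer price of 87, quantity demanded is 744 − 4·87 = 396.
Sellers supply 396 only when they receive ps with -396 + 5.5·ps = 396, i.e. ps = 144.
s = ps − pb = 144 − 87 = 57.

Required subsidy s = $57 per unit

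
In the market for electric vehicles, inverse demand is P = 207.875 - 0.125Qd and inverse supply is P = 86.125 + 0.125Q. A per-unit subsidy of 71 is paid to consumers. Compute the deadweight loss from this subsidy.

Pre-subsidy: 207.875 - 0.125Q = 86.125 + 0.125Q gives Q* = 487 and P* = 147.
With the rebate, buyers effectively pay Pb = Ps − 71, where Ps is the price sellers receive.
On the curves, Pb = 207.875 - 0.125Q and Ps = 86.125 + 0.125Q; the wedge Ps − Pb = 71 gives 86.125 + 0.125Q − (207.875 - 0.125Q) = 71, so Q' = 771.
Then Pb = 207.875 − 0.125·771 = 111.5 and Ps = 86.125 + 0.125·771 = 182.5.
The subsidy expands output by 771 − 487 = 284 past the efficient level; on those units the gap between marginal cost and willingness to pay runs from 0 up to 71.
DWL = ½ × 71 × 284 = 10082.

Deadweight loss = 10082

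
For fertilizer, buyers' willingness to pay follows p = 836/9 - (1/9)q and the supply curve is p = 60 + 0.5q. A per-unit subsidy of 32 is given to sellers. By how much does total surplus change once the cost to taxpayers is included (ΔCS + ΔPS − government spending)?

Pre-subsidy: 836/9 - (1/9)q = 60 + 0.5q gives q* = 592/11 and p* = 956/11.
With the subsidy, sellers receive ps = pb + 32 for each unit, where pb is the price buyers pay.
On the curves, pb = 836/9 - (1/9)q and ps = 60 + 0.5q; the wedge ps − pb = 32 gives 60 + 0.5q − (836/9 - (1/9)q) = 32, so q' = 1168/11.
Then pb = 836/9 − (1/9)·(1168/11) = 892/11 and ps = 60 + 0.5·(1168/11) = 1244/11.
ΔCS = ½(592/11 + 1168/11)(956/11 − 892/11) = 5120/11; ΔPS = ½(592/11 + 1168/11)(1244/11 − 956/11) = 23040/11.
Government spending = 32 × 1168/11 = 37376/11.
Net change = 5120/11 + 23040/11 − 37376/11 = -9216/11. The loss equals the DWL triangle ½·32·576/11.

Net change in total surplus = -9216/11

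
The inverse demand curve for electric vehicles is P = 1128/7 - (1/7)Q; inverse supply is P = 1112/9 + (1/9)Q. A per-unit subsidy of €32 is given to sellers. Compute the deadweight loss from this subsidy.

Pre-subsidy: 1128/7 - (1/7)Q = 1112/9 + (1/9)Q gives Q* = 148 and P* = 140.
With the subsidy, sellers receive Ps = Pb + 32 for each unit, where Pb is the price buyers pay.
On the curves, Pb = 1128/7 - (1/7)Q and Ps = 1112/9 + (1/9)Q; the wedge Ps − Pb = 32 gives 1112/9 + (1/9)Q − (1128/7 - (1/7)Q) = 32, so Q' = 274.
Then Pb = 1128/7 − (1/7)·274 = 122 and Ps = 1112/9 + (1/9)·274 = 154.
The subsidy expands output by 274 − 148 = 126 past the efficient level; on those units the gap between marginal cost and willingness to pay runs from 0 up to 32.
DWL = ½ × 32 × 126 = 2016.

Deadweight loss = €2016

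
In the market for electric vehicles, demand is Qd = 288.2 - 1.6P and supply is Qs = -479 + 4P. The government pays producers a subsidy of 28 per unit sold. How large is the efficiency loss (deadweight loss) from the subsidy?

Deadweight loss = 448

Pre-subsidy: 288.2 - 1.6P = -479 + 4P gives P* = 137, Q* = 69.
With the subsidy, sellers receive Ps = Pb + 28 for each unit, where Pb is the price buyers pay.
Supply in terms of Pb becomes Qs = -479 + 4(Pb + 28) = -367 + 4Pb. Setting this equal to demand: 288.2 - 1.6Pb = -367 + 4Pb, so Pb = 117.
Sellers receive Ps = 117 + 28 = 145; Q' = 288.2 − 1.6·117 = 101.
The subsidy expands output by 101 − 69 = 32 past the efficient level; on those units the gap between marginal cost and willingness to pay runs from 0 up to 28.
DWL = ½ × 28 × 32 = 448.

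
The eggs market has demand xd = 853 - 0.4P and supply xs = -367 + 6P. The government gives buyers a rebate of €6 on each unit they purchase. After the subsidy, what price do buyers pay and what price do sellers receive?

Buyers pay €185; sellers receive €191

Pre-subsidy: 853 - 0.4P = -367 + 6P gives P* = 190.625, x* = 776.75.
With the rebate, buyers effectively pay Pb = Ps − 6, where Ps is the price sellers receive.
Demand in terms of Ps becomes xd = 853 − 0.4(Ps − 6) = 855.4 - 0.4Ps. Setting this equal to supply: 855.4 - 0.4Ps = -367 + 6Ps, so Ps = 191.
Buyers pay Pb = 191 − 6 = 185; x' = -367 + 6·191 = 779.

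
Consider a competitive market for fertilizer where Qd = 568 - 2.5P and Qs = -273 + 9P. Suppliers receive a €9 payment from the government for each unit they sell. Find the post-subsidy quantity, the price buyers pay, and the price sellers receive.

Q' = 9264/23; buyers pay 1520/23; sellers receive 1727/23

Pre-subsidy: 568 - 2.5P = -273 + 9P gives P* = 1682/23, Q* = 8859/23.
With the subsidy, sellers receive Ps = Pb + 9 for each unit, where Pb is the price buyers pay.
Supply in terms of Pb becomes Qs = -273 + 9(Pb + 9) = -192 + 9Pb. Setting this equal to demand: 568 - 2.5Pb = -192 + 9Pb, so Pb = 1520/23.
Sellers receive Ps = 1520/23 + 9 = 1727/23; Q' = 568 − 2.5·(1520/23) = 9264/23.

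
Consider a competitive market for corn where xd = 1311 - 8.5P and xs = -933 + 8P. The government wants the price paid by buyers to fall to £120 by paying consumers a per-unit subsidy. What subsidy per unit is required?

Required subsidy s = £33 per unit

At a buyer price of 120, quantity demanded is 1311 − 8.5·120 = 291.
Sellers supply 291 only when they receive Ps with -933 + 8·Ps = 291, i.e. Ps = 153.
s = Ps − Pb = 153 − 120 = 33.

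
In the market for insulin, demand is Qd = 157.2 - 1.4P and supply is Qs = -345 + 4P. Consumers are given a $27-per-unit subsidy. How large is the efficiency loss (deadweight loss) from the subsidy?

Deadweight loss = $378

Pre-subsidy: 157.2 - 1.4P = -345 + 4P gives P* = 93, Q* = 27.
With the rebate, buyers effectively pay Pb = Ps − 27, where Ps is the price sellers receive.
Demand in terms of Ps becomes Qd = 157.2 − 1.4(Ps − 27) = 195 - 1.4Ps. Setting this equal to supply: 195 - 1.4Ps = -345 + 4Ps, so Ps = 100.
Buyers pay Pb = 100 − 27 = 73; Q' = -345 + 4·100 = 55.
The subsidy expands output by 55 − 27 = 28 past the efficient level; on those units the gap between marginal cost and willingness to pay runs from 0 up to 27.
DWL = ½ × 27 × 28 = 378.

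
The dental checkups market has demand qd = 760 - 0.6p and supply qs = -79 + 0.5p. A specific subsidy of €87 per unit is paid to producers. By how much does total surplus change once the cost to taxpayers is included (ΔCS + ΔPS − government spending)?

Net change in total surplus = -22707/22

Pre-subsidy: 760 - 0.6p = -79 + 0.5p gives p* = 8390/11, q* = 3326/11.
With the subsidy, sellers receive ps = pb + 87 for each unit, where pb is the price buyers pay.
Supply in terms of pb becomes qs = -79 + 0.5(pb + 87) = -35.5 + 0.5pb. Setting this equal to demand: 760 - 0.6pb = -35.5 + 0.5pb, so pb = 7955/11.
Sellers receive ps = 7955/11 + 87 = 8912/11; q' = 760 − 0.6·(7955/11) = 3587/11.
ΔCS = ½(3326/11 + 3587/11)(8390/11 − 7955/11) = 3007155/242; ΔPS = ½(3326/11 + 3587/11)(8912/11 − 8390/11) = 1804293/121.
Government spending = 87 × 3587/11 = 312069/11.
Net change = 3007155/242 + 1804293/121 − 312069/11 = -22707/22. The loss equals the DWL triangle ½·87·261/11.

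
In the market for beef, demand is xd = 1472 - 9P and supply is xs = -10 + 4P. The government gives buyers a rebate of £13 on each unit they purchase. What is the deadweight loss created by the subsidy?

Deadweight loss = £234

Pre-subsidy: 1472 - 9P = -10 + 4P gives P* = 114, x* = 446.
With the rebate, buyers effectively pay Pb = Ps − 13, where Ps is the price sellers receive.
Demand in terms of Ps becomes xd = 1472 − 9(Ps − 13) = 1589 - 9Ps. Setting this equal to supply: 1589 - 9Ps = -10 + 4Ps, so Ps = 123.
Buyers pay Pb = 123 − 13 = 110; x' = -10 + 4·123 = 482.
The subsidy expands output by 482 − 446 = 36 past the efficient level; on those units the gap between marginal cost and willingness to pay runs from 0 up to 13.
DWL = ½ × 13 × 36 = 234.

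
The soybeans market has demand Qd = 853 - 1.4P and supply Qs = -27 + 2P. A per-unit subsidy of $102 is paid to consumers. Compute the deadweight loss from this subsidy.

Deadweight loss = $4284

Pre-subsidy: 853 - 1.4P = -27 + 2P gives P* = 4400/17, Q* = 8341/17.
With the rebate, buyers effectively pay Pb = Ps − 102, where Ps is the price sellers receive.
Demand in terms of Ps becomes Qd = 853 − 1.4(Ps − 102) = 995.8 - 1.4Ps. Setting this equal to supply: 995.8 - 1.4Ps = -27 + 2Ps, so Ps = 5114/17.
Buyers pay Pb = 5114/17 − 102 = 3380/17; Q' = -27 + 2·(5114/17) = 9769/17.
The subsidy expands output by 9769/17 − 8341/17 = 84 past the efficient level; on those units the gap between marginal cost and willingness to pay runs from 0 up to 102.
DWL = ½ × 102 × 84 = 4284.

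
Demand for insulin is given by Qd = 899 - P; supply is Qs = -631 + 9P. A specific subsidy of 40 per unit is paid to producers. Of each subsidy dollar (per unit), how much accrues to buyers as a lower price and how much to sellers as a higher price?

Buyers gain 36 per unit; sellers gain 4 per unit

Pre-subsidy: 899 - P = -631 + 9P gives P* = 153, Q* = 746.
With the subsidy, sellers receive Ps = Pb + 40 for each unit, where Pb is the price buyers pay.
Supply in terms of Pb becomes Qs = -631 + 9(Pb + 40) = -271 + 9Pb. Setting this equal to demand: 899 - Pb = -271 + 9Pb, so Pb = 117.
Sellers receive Ps = 117 + 40 = 157; Q' = 899 − 1·117 = 782.
Buyers' price falls by P* − Pb = 153 − 117 = 36; sellers' price rises by Ps − P* = 157 − 153 = 4.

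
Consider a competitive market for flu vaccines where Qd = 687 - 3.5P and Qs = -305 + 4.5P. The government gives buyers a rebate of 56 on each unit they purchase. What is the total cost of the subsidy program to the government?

Government cost = 20342

Pre-subsidy: 687 - 3.5P = -305 + 4.5P gives P* = 124, Q* = 253.
With the rebate, buyers effectively pay Pb = Ps − 56, where Ps is the price sellers receive.
Demand in terms of Ps becomes Qd = 687 − 3.5(Ps − 56) = 883 - 3.5Ps. Setting this equal to supply: 883 - 3.5Ps = -305 + 4.5Ps, so Ps = 148.5.
Buyers pay Pb = 148.5 − 56 = 92.5; Q' = -305 + 4.5·148.5 = 363.25.
Government outlay = subsidy × quantity = 56 × 363.25 = 20342.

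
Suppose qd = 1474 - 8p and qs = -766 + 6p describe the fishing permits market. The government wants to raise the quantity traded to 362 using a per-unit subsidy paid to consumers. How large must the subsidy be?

Required subsidy s = 49 per unit

At q = 362, invert demand for the buyer price: pb = (1474 − 362)/8 = 139; invert supply for the seller price: ps = (362 − (-766))/6 = 188.
The subsidy must fill the gap: s = ps − pb = 188 − 139 = 49.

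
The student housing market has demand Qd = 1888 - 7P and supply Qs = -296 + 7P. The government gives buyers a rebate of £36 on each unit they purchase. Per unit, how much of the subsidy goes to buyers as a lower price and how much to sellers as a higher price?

Buyers gain £18 per unit; sellers gain £18 per unit

Pre-subsidy: 1888 - 7P = -296 + 7P gives P* = 156, Q* = 796.
With the rebate, buyers effectively pay Pb = Ps − 36, where Ps is the price sellers receive.
Demand in terms of Ps becomes Qd = 1888 − 7(Ps − 36) = 2140 - 7Ps. Setting this equal to supply: 2140 - 7Ps = -296 + 7Ps, so Ps = 174.
Buyers pay Pb = 174 − 36 = 138; Q' = -296 + 7·174 = 922.
Buyers' price falls by P* − Pb = 156 − 138 = 18; sellers' price rises by Ps − P* = 174 − 156 = 18.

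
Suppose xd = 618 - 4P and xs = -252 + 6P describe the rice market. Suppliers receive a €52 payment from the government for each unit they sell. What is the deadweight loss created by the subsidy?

Pre-subsidy: 618 - 4P = -252 + 6P gives P* = 87, x* = 270.
With the subsidy, sellers receive Ps = Pb + 52 for each unit, where Pb is the price buyers pay.
Supply in terms of Pb becomes xs = -252 + 6(Pb + 52) = 60 + 6Pb. Setting this equal to demand: 618 - 4Pb = 60 + 6Pb, so Pb = 55.8.
Sellers receive Ps = 55.8 + 52 = 107.8; x' = 618 − 4·55.8 = 394.8.
The subsidy expands output by 394.8 − 270 = 124.8 past the efficient level; on those units the gap between marginal cost and willingness to pay runs from 0 up to 52.
DWL = ½ × 52 × 124.8 = 3244.8.

Deadweight loss = €3244.8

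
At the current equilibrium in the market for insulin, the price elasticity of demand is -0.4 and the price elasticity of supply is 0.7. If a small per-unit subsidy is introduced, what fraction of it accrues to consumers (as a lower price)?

For a small subsidy around the equilibrium, the benefit split depends on the relative slopes, which at a point are proportional to the elasticities.
Buyer share = εs/(εs + |εd|) = 0.7/(0.7 + 0.4) = 7/11; seller share = |εd|/(εs + |εd|) = 4/11.

Consumer share = 7/11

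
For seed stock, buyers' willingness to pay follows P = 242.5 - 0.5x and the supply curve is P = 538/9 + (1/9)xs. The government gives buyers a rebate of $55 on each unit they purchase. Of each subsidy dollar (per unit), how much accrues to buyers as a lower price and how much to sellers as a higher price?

Pre-subsidy: 242.5 - 0.5x = 538/9 + (1/9)x gives x* = 299 and P* = 93.
With the rebate, buyers effectively pay Pb = Ps − 55, where Ps is the price sellers receive.
On the curves, Pb = 242.5 - 0.5x and Ps = 538/9 + (1/9)x; the wedge Ps − Pb = 55 gives 538/9 + (1/9)x − (242.5 - 0.5x) = 55, so x' = 389.
Then Pb = 242.5 − 0.5·389 = 48 and Ps = 538/9 + (1/9)·389 = 103.
Buyers' price falls by P* − Pb = 93 − 48 = 45; sellers' price rises by Ps − P* = 103 − 93 = 10.

Buyers gain $45 per unit; sellers gain $10 per unit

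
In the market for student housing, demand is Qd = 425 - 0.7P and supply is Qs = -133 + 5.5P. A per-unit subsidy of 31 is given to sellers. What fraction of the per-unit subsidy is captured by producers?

Pre-subsidy: 425 - 0.7P = -133 + 5.5P gives P* = 90, Q* = 362.
With the subsidy, sellers receive Ps = Pb + 31 for each unit, where Pb is the price buyers pay.
Supply in terms of Pb becomes Qs = -133 + 5.5(Pb + 31) = 37.5 + 5.5Pb. Setting this equal to demand: 425 - 0.7Pb = 37.5 + 5.5Pb, so Pb = 62.5.
Sellers receive Ps = 62.5 + 31 = 93.5; Q' = 425 − 0.7·62.5 = 381.25.
Buyers' price falls by P* − Pb = 90 − 62.5 = 27.5; sellers' price rises by Ps − P* = 93.5 − 90 = 3.5.
So producers capture 3.5/31 = 7/62 of each unit of subsidy.

Producer share = 7/62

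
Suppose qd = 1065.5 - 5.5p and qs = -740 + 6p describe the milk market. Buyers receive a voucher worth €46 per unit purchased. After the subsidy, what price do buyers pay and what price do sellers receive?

Pre-subsidy: 1065.5 - 5.5p = -740 + 6p gives p* = 157, q* = 202.
With the rebate, buyers effectively pay pb = ps − 46, where ps is the price sellers receive.
Demand in terms of ps becomes qd = 1065.5 − 5.5(ps − 46) = 1318.5 - 5.5ps. Setting this equal to supply: 1318.5 - 5.5ps = -740 + 6ps, so ps = 179.
Buyers pay pb = 179 − 46 = 133; q' = -740 + 6·179 = 334.

Buyers pay €133; sellers receive €179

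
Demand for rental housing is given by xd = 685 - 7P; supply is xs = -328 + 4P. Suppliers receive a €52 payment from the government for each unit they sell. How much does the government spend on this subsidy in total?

Government cost = 98800/11

Pre-subsidy: 685 - 7P = -328 + 4P gives P* = 1013/11, x* = 444/11.
With the subsidy, sellers receive Ps = Pb + 52 for each unit, where Pb is the price buyers pay.
Supply in terms of Pb becomes xs = -328 + 4(Pb + 52) = -120 + 4Pb. Setting this equal to demand: 685 - 7Pb = -120 + 4Pb, so Pb = 805/11.
Sellers receive Ps = 805/11 + 52 = 1377/11; x' = 685 − 7·(805/11) = 1900/11.
Government outlay = subsidy × quantity = 52 × 1900/11 = 98800/11.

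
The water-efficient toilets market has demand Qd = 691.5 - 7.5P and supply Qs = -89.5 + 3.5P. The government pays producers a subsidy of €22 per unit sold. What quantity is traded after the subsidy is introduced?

Q' = 211.5

Pre-subsidy: 691.5 - 7.5P = -89.5 + 3.5P gives P* = 71, Q* = 159.
With the subsidy, sellers receive Ps = Pb + 22 for each unit, where Pb is the price buyers pay.
Supply in terms of Pb becomes Qs = -89.5 + 3.5(Pb + 22) = -12.5 + 3.5Pb. Setting this equal to demand: 691.5 - 7.5Pb = -12.5 + 3.5Pb, so Pb = 64.
Sellers receive Ps = 64 + 22 = 86; Q' = 691.5 − 7.5·64 = 211.5.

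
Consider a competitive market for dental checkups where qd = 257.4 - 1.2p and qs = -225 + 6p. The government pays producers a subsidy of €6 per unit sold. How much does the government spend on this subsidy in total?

Pre-subsidy: 257.4 - 1.2p = -225 + 6p gives p* = 67, q* = 177.
With the subsidy, sellers receive ps = pb + 6 for each unit, where pb is the price buyers pay.
Supply in terms of pb becomes qs = -225 + 6(pb + 6) = -189 + 6pb. Setting this equal to demand: 257.4 - 1.2pb = -189 + 6pb, so pb = 62.
Sellers receive ps = 62 + 6 = 68; q' = 257.4 − 1.2·62 = 183.
Government outlay = subsidy × quantity = 6 × 183 = 1098.

Government cost = €1098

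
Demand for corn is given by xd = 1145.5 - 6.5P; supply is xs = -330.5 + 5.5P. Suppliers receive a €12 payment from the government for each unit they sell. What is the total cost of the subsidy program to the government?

Pre-subsidy: 1145.5 - 6.5P = -330.5 + 5.5P gives P* = 123, x* = 346.
With the subsidy, sellers receive Ps = Pb + 12 for each unit, where Pb is the price buyers pay.
Supply in terms of Pb becomes xs = -330.5 + 5.5(Pb + 12) = -264.5 + 5.5Pb. Setting this equal to demand: 1145.5 - 6.5Pb = -264.5 + 5.5Pb, so Pb = 117.5.
Sellers receive Ps = 117.5 + 12 = 129.5; x' = 1145.5 − 6.5·117.5 = 381.75.
Government outlay = subsidy × quantity = 12 × 381.75 = 4581.

Government cost = €4581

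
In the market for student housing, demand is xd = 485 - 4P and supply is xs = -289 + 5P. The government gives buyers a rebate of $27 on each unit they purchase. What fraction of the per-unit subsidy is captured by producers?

Producer share = 4/9

Pre-subsidy: 485 - 4P = -289 + 5P gives P* = 86, x* = 141.
With the rebate, buyers effectively pay Pb = Ps − 27, where Ps is the price sellers receive.
Demand in terms of Ps becomes xd = 485 − 4(Ps − 27) = 593 - 4Ps. Setting this equal to supply: 593 - 4Ps = -289 + 5Ps, so Ps = 98.
Buyers pay Pb = 98 − 27 = 71; x' = -289 + 5·98 = 201.
Buyers' price falls by P* − Pb = 86 − 71 = 15; sellers' price rises by Ps − P* = 98 − 86 = 12.
So producers capture 12/27 = 4/9 of each unit of subsidy.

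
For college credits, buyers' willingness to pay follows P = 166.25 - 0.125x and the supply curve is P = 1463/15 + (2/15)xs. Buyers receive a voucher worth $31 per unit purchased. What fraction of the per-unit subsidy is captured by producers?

Pre-subsidy: 166.25 - 0.125x = 1463/15 + (2/15)x gives x* = 266 and P* = 133.
With the rebate, buyers effectively pay Pb = Ps − 31, where Ps is the price sellers receive.
On the curves, Pb = 166.25 - 0.125x and Ps = 1463/15 + (2/15)x; the wedge Ps − Pb = 31 gives 1463/15 + (2/15)x − (166.25 - 0.125x) = 31, so x' = 386.
Then Pb = 166.25 − 0.125·386 = 118 and Ps = 1463/15 + (2/15)·386 = 149.
Buyers' price falls by P* − Pb = 133 − 118 = 15; sellers' price rises by Ps − P* = 149 − 133 = 16.
So producers capture 16/31 = 16/31 of each unit of subsidy.

Producer share = 16/31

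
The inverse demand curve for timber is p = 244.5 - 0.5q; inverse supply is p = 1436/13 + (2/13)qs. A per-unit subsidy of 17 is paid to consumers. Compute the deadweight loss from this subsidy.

Deadweight loss = 221

Pre-subsidy: 244.5 - 0.5q = 1436/13 + (2/13)q gives q* = 205 and p* = 142.
With the rebate, buyers effectively pay pb = ps − 17, where ps is the price sellers receive.
On the curves, pb = 244.5 - 0.5q and ps = 1436/13 + (2/13)q; the wedge ps − pb = 17 gives 1436/13 + (2/13)q − (244.5 - 0.5q) = 17, so q' = 231.
Then pb = 244.5 − 0.5·231 = 129 and ps = 1436/13 + (2/13)·231 = 146.
The subsidy expands output by 231 − 205 = 26 past the efficient level; on those units the gap between marginal cost and willingness to pay runs from 0 up to 17.
DWL = ½ × 17 × 26 = 221.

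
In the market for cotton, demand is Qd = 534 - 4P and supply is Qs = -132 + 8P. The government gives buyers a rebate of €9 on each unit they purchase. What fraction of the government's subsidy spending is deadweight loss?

DWL / government spending = 1/28

Pre-subsidy: 534 - 4P = -132 + 8P gives P* = 55.5, Q* = 312.
With the rebate, buyers effectively pay Pb = Ps − 9, where Ps is the price sellers receive.
Demand in terms of Ps becomes Qd = 534 − 4(Ps − 9) = 570 - 4Ps. Setting this equal to supply: 570 - 4Ps = -132 + 8Ps, so Ps = 58.5.
Buyers pay Pb = 58.5 − 9 = 49.5; Q' = -132 + 8·58.5 = 336.
ΔCS = ½(312 + 336)(55.5 − 49.5) = 1944; ΔPS = ½(312 + 336)(58.5 − 55.5) = 972.
Government spending = 9 × 336 = 3024.
DWL = ½ × 9 × (336 − 312) = 108; fraction = 108 / 3024 = 1/28.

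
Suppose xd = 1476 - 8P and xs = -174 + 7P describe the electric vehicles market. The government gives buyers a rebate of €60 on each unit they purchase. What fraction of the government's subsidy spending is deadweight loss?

DWL / government spending = 28/205

Pre-subsidy: 1476 - 8P = -174 + 7P gives P* = 110, x* = 596.
With the rebate, buyers effectively pay Pb = Ps − 60, where Ps is the price sellers receive.
Demand in terms of Ps becomes xd = 1476 − 8(Ps − 60) = 1956 - 8Ps. Setting this equal to supply: 1956 - 8Ps = -174 + 7Ps, so Ps = 142.
Buyers pay Pb = 142 − 60 = 82; x' = -174 + 7·142 = 820.
ΔCS = ½(596 + 820)(110 − 82) = 19824; ΔPS = ½(596 + 820)(142 − 110) = 22656.
Government spending = 60 × 820 = 49200.
DWL = ½ × 60 × (820 − 596) = 6720; fraction = 6720 / 49200 = 28/205.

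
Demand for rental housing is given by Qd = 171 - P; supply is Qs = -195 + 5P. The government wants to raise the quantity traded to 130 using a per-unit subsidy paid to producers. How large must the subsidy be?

Required subsidy s = 24 per unit

At Q = 130, invert demand for the buyer price: Pb = (171 − 130)/1 = 41; invert supply for the seller price: Ps = (130 − (-195))/5 = 65.
The subsidy must fill the gap: s = Ps − Pb = 65 − 41 = 24.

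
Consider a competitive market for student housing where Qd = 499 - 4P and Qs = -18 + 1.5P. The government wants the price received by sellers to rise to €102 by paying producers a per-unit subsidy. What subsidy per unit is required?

Required subsidy s = €11 per unit

At a seller price of 102, quantity supplied is -18 + 1.5·102 = 135.
Buyers absorb 135 only when they pay Pb with 499 − 4·Pb = 135, i.e. Pb = 91.
s = Ps − Pb = 102 − 91 = 11.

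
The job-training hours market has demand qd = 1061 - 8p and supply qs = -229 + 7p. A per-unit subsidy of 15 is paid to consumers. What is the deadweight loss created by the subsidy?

Deadweight loss = 420

Pre-subsidy: 1061 - 8p = -229 + 7p gives p* = 86, q* = 373.
With the rebate, buyers effectively pay pb = ps − 15, where ps is the price sellers receive.
Demand in terms of ps becomes qd = 1061 − 8(ps − 15) = 1181 - 8ps. Setting this equal to supply: 1181 - 8ps = -229 + 7ps, so ps = 94.
Buyers pay pb = 94 − 15 = 79; q' = -229 + 7·94 = 429.
The subsidy expands output by 429 − 373 = 56 past the efficient level; on those units the gap between marginal cost and willingness to pay runs from 0 up to 15.
DWL = ½ × 15 × 56 = 420.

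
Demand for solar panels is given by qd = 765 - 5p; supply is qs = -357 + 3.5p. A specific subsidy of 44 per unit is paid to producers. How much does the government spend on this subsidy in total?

Pre-subsidy: 765 - 5p = -357 + 3.5p gives p* = 132, q* = 105.
With the subsidy, sellers receive ps = pb + 44 for each unit, where pb is the price buyers pay.
Supply in terms of pb becomes qs = -357 + 3.5(pb + 44) = -203 + 3.5pb. Setting this equal to demand: 765 - 5pb = -203 + 3.5pb, so pb = 1936/17.
Sellers receive ps = 1936/17 + 44 = 2684/17; q' = 765 − 5·(1936/17) = 3325/17.
Government outlay = subsidy × quantity = 44 × 3325/17 = 146300/17.

Government cost = 146300/17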